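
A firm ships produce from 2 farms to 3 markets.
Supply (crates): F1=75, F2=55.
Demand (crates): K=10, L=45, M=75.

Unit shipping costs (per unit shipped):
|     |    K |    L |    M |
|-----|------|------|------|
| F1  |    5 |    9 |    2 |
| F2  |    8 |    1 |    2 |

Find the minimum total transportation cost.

245

One minimum-cost allocation:
  F1->K: 10 × 5 = 50
  F1->M: 65 × 2 = 130
  F2->L: 45 × 1 = 45
  F2->M: 10 × 2 = 20
Total = 50 + 130 + 45 + 20 = 245.
(Supply check: F1 ships 75; F2 ships 55.)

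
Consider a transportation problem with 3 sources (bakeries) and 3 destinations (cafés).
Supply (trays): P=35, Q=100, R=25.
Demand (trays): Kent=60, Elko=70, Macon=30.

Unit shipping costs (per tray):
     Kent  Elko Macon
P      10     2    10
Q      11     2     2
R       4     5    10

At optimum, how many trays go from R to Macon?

0

Optimal shipments:
  P→Kent: 35 × 10 = 350
  Q→Elko: 70 × 2 = 140
  Q→Macon: 30 × 2 = 60
  R→Kent: 25 × 4 = 100
Total cost = 650.
The route R→Macon is not used.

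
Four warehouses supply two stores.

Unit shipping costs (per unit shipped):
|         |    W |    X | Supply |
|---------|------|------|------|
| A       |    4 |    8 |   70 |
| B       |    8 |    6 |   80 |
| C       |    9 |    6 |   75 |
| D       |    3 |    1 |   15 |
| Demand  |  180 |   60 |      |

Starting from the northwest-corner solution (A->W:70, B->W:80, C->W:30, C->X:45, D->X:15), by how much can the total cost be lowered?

15

Current plan cost = 70·4 + 80·8 + 30·9 + 45·6 + 15·1 = 1475.
Optimal plan:
  A to W: 70 × 4 = 280
  B to W: 80 × 8 = 640
  C to W: 15 × 9 = 135
  C to X: 60 × 6 = 360
  D to W: 15 × 3 = 45
Optimal cost = 1460.
Saving = 1475 − 1460 = 15.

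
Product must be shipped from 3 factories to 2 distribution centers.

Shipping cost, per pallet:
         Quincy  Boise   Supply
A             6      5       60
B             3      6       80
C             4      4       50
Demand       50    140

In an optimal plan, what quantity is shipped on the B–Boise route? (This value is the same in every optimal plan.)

Solving gives:
  A–Boise: 60 × 5 = 300
  B–Quincy: 50 × 3 = 150
  B–Boise: 30 × 6 = 180
  C–Boise: 50 × 4 = 200
Total cost = 830.
So B→Boise carries 30 pallets.

30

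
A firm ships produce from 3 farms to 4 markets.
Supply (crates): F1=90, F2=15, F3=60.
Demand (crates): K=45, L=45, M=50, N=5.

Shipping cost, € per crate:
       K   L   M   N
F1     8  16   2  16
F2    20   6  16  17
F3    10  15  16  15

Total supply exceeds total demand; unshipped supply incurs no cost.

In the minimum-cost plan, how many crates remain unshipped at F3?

20

Minimum-cost shipments:
  F1 to K: 40 × €8 = €320
  F1 to M: 50 × €2 = €100
  F2 to L: 15 × €6 = €90
  F3 to K: 5 × €10 = €50
  F3 to L: 30 × €15 = €450
  F3 to N: 5 × €15 = €75
Total cost = €1085.
F3 ships 40 of its 60, leaving 20.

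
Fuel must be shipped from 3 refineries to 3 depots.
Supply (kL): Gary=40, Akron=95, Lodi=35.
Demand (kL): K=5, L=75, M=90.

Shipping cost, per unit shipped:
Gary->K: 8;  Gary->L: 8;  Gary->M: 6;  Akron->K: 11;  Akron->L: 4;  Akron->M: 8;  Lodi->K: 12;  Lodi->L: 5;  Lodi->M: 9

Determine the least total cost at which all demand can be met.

An optimal shipping plan:
  Gary to K: 5 × 8 = 40
  Gary to M: 35 × 6 = 210
  Akron to L: 40 × 4 = 160
  Akron to M: 55 × 8 = 440
  Lodi to L: 35 × 5 = 175
Total = 40 + 210 + 160 + 440 + 175 = 1025.

1025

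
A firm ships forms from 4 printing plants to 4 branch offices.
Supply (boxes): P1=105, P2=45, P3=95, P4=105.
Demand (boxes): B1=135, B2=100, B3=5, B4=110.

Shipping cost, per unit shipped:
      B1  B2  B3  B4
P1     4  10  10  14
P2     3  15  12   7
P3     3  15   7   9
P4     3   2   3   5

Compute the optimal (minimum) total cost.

1625

An optimal shipping plan:
  P1 to B1: 105 boxes
  P2 to B4: 45 boxes
  P3 to B1: 30 boxes
  P3 to B3: 5 boxes
  P3 to B4: 60 boxes
  P4 to B2: 100 boxes
  P4 to B4: 5 boxes
Total cost = 1625.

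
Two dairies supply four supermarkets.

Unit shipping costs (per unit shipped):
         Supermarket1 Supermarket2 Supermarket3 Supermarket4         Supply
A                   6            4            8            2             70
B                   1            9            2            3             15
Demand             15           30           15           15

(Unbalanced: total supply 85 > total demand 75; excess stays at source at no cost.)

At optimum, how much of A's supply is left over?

10

Minimum-cost shipments:
  A–Supermarket1: 15 × 6 = 90
  A–Supermarket2: 30 × 4 = 120
  A–Supermarket4: 15 × 2 = 30
  B–Supermarket3: 15 × 2 = 30
Total cost = 270.
A ships 60 of its 70, leaving 10.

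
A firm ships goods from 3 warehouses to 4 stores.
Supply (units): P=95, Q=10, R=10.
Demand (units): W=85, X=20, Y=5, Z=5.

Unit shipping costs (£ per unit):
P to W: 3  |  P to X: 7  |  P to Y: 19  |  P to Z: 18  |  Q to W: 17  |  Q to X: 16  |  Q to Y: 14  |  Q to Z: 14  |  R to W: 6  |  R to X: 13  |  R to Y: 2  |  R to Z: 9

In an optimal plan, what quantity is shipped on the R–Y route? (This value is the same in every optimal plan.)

Solving gives:
  P->W: 80 units
  P->X: 15 units
  Q->X: 5 units
  Q->Z: 5 units
  R->W: 5 units
  R->Y: 5 units
Total cost = £535.
So R→Y carries 5 units.

5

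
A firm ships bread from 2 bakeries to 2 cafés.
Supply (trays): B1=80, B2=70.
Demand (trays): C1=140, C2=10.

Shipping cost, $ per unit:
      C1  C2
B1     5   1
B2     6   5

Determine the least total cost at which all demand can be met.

780

An optimal shipping plan:
  B1->C1: 70 × $5 = $350
  B1->C2: 10 × $1 = $10
  B2->C1: 70 × $6 = $420
Total = 350 + 10 + 420 = $780.
(Supply check: B1 ships 80; B2 ships 70.)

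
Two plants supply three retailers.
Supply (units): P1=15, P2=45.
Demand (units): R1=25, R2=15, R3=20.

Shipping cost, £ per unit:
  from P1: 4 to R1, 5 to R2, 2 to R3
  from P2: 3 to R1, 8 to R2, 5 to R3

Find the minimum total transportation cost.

An optimal shipping plan:
  P1→R2: 15 × £5 = £75
  P2→R1: 25 × £3 = £75
  P2→R3: 20 × £5 = £100
Total = 75 + 75 + 100 = £250.

250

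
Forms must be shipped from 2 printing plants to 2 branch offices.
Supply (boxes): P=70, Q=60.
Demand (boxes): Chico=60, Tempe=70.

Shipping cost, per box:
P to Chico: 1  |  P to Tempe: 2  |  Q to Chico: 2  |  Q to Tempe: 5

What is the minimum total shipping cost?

A cheapest plan:
  P–Tempe: 70 × 2 = 140
  Q–Chico: 60 × 2 = 120
Total = 140 + 120 = 260.
(Supply check: P ships 70; Q ships 60.)

260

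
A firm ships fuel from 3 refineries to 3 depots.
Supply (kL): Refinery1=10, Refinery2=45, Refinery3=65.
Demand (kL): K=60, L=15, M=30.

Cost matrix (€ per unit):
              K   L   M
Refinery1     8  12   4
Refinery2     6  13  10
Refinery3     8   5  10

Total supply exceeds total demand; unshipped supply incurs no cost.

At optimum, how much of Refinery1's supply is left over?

0

An optimal plan:
  Refinery1→M: 10 × €4 = €40
  Refinery2→K: 45 × €6 = €270
  Refinery3→K: 15 × €8 = €120
  Refinery3→L: 15 × €5 = €75
  Refinery3→M: 20 × €10 = €200
Total cost = €705.
Refinery1 ships 10 of its 10, leaving 0.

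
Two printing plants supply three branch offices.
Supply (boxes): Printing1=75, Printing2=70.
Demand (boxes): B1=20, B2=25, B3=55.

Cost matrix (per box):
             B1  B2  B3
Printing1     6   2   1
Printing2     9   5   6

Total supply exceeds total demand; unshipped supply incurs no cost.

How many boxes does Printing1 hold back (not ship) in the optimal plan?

An optimal plan:
  Printing1→B1: 20 × 6 = 120
  Printing1→B3: 55 × 1 = 55
  Printing2→B2: 25 × 5 = 125
Total cost = 300.
Printing1 ships 75 of its 75, leaving 0.

0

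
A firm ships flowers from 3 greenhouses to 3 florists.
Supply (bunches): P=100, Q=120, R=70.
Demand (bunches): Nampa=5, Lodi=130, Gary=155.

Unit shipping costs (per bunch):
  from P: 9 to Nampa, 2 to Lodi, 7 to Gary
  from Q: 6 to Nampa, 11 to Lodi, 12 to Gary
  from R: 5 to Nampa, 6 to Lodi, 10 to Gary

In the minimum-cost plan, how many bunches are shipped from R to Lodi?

Optimal shipments:
  P to Lodi: 100 bunches
  Q to Nampa: 5 bunches
  Q to Gary: 115 bunches
  R to Lodi: 30 bunches
  R to Gary: 40 bunches
Total cost = 2190.
So R→Lodi carries 30 bunches.

30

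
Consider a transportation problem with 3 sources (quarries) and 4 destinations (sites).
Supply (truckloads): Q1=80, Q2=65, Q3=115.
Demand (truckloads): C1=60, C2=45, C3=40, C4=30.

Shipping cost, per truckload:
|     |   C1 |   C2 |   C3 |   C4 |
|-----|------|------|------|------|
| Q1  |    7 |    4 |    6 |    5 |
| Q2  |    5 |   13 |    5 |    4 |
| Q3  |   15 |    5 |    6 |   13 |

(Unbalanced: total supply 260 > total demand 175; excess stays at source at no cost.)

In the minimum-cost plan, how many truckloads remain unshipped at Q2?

0

An optimal plan:
  Q1–C2: 45 × 4 = 180
  Q1–C3: 10 × 6 = 60
  Q1–C4: 25 × 5 = 125
  Q2–C1: 60 × 5 = 300
  Q2–C4: 5 × 4 = 20
  Q3–C3: 30 × 6 = 180
Total cost = 865.
Q2 ships 65 of its 65, leaving 0.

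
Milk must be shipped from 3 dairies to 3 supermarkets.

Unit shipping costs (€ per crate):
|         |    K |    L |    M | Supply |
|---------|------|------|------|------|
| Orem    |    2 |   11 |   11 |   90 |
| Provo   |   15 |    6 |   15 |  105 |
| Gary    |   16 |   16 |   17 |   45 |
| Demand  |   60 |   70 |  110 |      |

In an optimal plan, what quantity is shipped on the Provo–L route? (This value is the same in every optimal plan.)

70

The minimum-cost plan:
  Orem→K: 60 crates
  Orem→M: 30 crates
  Provo→L: 70 crates
  Provo→M: 35 crates
  Gary→M: 45 crates
Total cost = €2160.
So Provo→L carries 70 crates.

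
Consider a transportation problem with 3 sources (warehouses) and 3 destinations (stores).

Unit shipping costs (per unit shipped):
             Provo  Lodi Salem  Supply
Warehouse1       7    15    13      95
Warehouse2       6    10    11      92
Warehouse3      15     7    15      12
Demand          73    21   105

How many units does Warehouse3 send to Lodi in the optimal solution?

12

Solving gives:
  Warehouse1->Provo: 73 × 7 = 511
  Warehouse1->Salem: 22 × 13 = 286
  Warehouse2->Lodi: 9 × 10 = 90
  Warehouse2->Salem: 83 × 11 = 913
  Warehouse3->Lodi: 12 × 7 = 84
Total cost = 1884.
So Warehouse3→Lodi carries 12 units.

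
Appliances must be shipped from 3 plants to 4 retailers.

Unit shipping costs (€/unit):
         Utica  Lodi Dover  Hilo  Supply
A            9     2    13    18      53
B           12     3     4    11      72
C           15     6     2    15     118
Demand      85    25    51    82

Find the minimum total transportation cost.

2151

Optimal allocation:
  A->Utica: 53 × €9 = €477
  B->Hilo: 72 × €11 = €792
  C->Utica: 32 × €15 = €480
  C->Lodi: 25 × €6 = €150
  C->Dover: 51 × €2 = €102
  C->Hilo: 10 × €15 = €150
Total = 477 + 792 + 480 + 150 + 102 + 150 = €2151.
(Supply check: A ships 53; B ships 72; C ships 118.)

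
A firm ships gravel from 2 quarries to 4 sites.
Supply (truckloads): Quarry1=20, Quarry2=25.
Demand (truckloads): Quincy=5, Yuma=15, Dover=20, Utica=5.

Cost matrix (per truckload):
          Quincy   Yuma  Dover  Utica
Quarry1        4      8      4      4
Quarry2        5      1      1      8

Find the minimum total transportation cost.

An optimal shipping plan:
  Quarry1->Quincy: 5 × 4 = 20
  Quarry1->Dover: 10 × 4 = 40
  Quarry1->Utica: 5 × 4 = 20
  Quarry2->Yuma: 15 × 1 = 15
  Quarry2->Dover: 10 × 1 = 10
Total = 20 + 40 + 20 + 15 + 10 = 105.

105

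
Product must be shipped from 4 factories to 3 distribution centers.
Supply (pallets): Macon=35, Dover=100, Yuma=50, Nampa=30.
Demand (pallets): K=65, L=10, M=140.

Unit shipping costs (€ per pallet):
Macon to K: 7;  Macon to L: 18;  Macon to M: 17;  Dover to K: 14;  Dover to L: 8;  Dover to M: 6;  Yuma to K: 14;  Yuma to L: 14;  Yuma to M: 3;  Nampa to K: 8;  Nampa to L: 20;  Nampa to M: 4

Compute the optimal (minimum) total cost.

1255

One minimum-cost allocation:
  Macon->K: 35 × €7 = €245
  Dover->L: 10 × €8 = €80
  Dover->M: 90 × €6 = €540
  Yuma->M: 50 × €3 = €150
  Nampa->K: 30 × €8 = €240
Total = 245 + 80 + 540 + 150 + 240 = €1255.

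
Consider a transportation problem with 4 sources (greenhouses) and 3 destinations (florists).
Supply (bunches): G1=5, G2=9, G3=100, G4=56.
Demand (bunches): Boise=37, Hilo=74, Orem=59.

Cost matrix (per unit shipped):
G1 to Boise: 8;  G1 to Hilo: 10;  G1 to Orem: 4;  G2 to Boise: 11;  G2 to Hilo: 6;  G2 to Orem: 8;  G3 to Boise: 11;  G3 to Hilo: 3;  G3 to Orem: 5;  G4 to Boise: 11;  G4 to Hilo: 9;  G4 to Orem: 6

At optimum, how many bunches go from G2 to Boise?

The minimum-cost plan:
  G1→Boise: 5 × 8 = 40
  G2→Boise: 9 × 11 = 99
  G3→Hilo: 74 × 3 = 222
  G3→Orem: 26 × 5 = 130
  G4→Boise: 23 × 11 = 253
  G4→Orem: 33 × 6 = 198
Total cost = 942.
So G2→Boise carries 9 bunches.

9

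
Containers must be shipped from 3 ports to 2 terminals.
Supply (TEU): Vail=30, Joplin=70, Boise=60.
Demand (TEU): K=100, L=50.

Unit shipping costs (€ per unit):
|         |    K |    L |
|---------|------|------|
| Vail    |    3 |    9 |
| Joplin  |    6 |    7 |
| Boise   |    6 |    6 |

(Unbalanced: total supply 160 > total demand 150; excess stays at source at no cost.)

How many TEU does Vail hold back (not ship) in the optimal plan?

0

An optimal plan:
  Vail to K: 30 × €3 = €90
  Joplin to K: 60 × €6 = €360
  Boise to K: 10 × €6 = €60
  Boise to L: 50 × €6 = €300
Total cost = €810.
Vail ships 30 of its 30, leaving 0.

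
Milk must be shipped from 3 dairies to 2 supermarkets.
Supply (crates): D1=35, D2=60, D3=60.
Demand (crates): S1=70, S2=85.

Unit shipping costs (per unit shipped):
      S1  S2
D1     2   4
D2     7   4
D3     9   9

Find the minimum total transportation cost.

An optimal shipping plan:
  D1 to S1: 35 × 2 = 70
  D2 to S2: 60 × 4 = 240
  D3 to S1: 35 × 9 = 315
  D3 to S2: 25 × 9 = 225
Total = 70 + 240 + 315 + 225 = 850.
(Supply check: D1 ships 35; D2 ships 60; D3 ships 60.)

850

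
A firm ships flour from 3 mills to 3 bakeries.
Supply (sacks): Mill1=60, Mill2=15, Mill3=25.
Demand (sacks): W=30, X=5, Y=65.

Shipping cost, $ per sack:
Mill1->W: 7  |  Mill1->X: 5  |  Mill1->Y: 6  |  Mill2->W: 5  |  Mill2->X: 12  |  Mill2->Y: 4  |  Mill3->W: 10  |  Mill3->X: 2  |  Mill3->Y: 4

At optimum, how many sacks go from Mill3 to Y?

Solving gives:
  Mill1–W: 15 × $7 = $105
  Mill1–Y: 45 × $6 = $270
  Mill2–W: 15 × $5 = $75
  Mill3–X: 5 × $2 = $10
  Mill3–Y: 20 × $4 = $80
Total cost = $540.
So Mill3→Y carries 20 sacks.

20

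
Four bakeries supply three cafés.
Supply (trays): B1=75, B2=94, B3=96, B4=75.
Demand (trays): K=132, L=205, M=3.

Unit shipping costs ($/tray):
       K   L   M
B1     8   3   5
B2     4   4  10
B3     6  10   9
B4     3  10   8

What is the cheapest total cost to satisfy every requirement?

One minimum-cost allocation:
  B1->L: 75 × $3 = $225
  B2->L: 94 × $4 = $376
  B3->K: 57 × $6 = $342
  B3->L: 36 × $10 = $360
  B3->M: 3 × $9 = $27
  B4->K: 75 × $3 = $225
Total = 225 + 376 + 342 + 360 + 27 + 225 = $1555.
(Supply check: B1 ships 75; B2 ships 94; B3 ships 96; B4 ships 75.)

1555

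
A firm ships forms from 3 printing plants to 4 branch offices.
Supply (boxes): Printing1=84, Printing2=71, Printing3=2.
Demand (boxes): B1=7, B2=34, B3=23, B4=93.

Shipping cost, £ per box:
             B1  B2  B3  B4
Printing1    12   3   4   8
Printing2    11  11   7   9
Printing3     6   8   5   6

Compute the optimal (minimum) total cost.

1071

One minimum-cost allocation:
  Printing1→B2: 34 × £3 = £102
  Printing1→B3: 23 × £4 = £92
  Printing1→B4: 27 × £8 = £216
  Printing2→B1: 5 × £11 = £55
  Printing2→B4: 66 × £9 = £594
  Printing3→B1: 2 × £6 = £12
Total = 102 + 92 + 216 + 55 + 594 + 12 = £1071.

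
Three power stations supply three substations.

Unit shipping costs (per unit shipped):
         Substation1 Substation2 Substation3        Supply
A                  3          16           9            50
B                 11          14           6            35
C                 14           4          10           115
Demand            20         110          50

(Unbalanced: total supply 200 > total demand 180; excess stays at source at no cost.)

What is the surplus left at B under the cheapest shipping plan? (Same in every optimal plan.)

Minimum-cost shipments:
  A–Substation1: 20 MWh
  A–Substation3: 15 MWh
  B–Substation3: 35 MWh
  C–Substation2: 110 MWh
Total cost = 845.
B ships 35 of its 35, leaving 0.

0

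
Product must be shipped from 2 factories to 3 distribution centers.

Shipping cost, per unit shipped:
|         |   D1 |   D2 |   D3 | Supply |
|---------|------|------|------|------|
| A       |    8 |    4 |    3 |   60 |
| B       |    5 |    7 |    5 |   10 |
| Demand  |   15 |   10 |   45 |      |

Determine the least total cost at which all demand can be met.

265

One minimum-cost allocation:
  A–D1: 5 × 8 = 40
  A–D2: 10 × 4 = 40
  A–D3: 45 × 3 = 135
  B–D1: 10 × 5 = 50
Total = 40 + 40 + 135 + 50 = 265.
(Supply check: A ships 60; B ships 10.)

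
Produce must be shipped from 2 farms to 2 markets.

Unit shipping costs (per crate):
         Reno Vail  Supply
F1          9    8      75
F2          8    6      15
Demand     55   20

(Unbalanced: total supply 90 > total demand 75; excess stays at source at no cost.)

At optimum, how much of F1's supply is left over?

An optimal plan:
  F1->Reno: 55 × 9 = 495
  F1->Vail: 5 × 8 = 40
  F2->Vail: 15 × 6 = 90
Total cost = 625.
F1 ships 60 of its 75, leaving 15.

15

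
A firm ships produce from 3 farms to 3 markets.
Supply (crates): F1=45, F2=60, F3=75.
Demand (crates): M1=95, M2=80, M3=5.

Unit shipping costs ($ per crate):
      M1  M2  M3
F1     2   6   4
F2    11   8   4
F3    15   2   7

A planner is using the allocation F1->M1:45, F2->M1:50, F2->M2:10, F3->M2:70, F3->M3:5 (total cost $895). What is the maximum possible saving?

Current plan cost = 45·2 + 50·11 + 10·8 + 70·2 + 5·7 = $895.
Optimal plan:
  F1–M1: 45 × $2 = $90
  F2–M1: 50 × $11 = $550
  F2–M2: 5 × $8 = $40
  F2–M3: 5 × $4 = $20
  F3–M2: 75 × $2 = $150
Optimal cost = $850.
Saving = 895 − 850 = $45.

45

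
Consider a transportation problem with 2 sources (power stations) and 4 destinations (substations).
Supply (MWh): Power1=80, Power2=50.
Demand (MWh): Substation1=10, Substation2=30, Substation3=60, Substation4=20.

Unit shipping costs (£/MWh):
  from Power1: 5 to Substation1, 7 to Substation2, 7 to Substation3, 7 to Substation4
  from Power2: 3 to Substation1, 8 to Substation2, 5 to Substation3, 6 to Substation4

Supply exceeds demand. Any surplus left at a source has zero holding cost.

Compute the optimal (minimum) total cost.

One minimum-cost allocation:
  Power1->Substation1: 10 × £5 = £50
  Power1->Substation2: 30 × £7 = £210
  Power1->Substation3: 10 × £7 = £70
  Power1->Substation4: 20 × £7 = £140
  Power2->Substation3: 50 × £5 = £250
Total = 50 + 210 + 70 + 140 + 250 = £720.

720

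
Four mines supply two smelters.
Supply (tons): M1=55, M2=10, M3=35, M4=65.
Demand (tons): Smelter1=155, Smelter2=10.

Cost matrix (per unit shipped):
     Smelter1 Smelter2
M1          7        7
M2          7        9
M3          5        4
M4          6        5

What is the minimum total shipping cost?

1010

Optimal allocation:
  M1→Smelter1: 55 × 7 = 385
  M2→Smelter1: 10 × 7 = 70
  M3→Smelter1: 35 × 5 = 175
  M4→Smelter1: 55 × 6 = 330
  M4→Smelter2: 10 × 5 = 50
Total = 385 + 70 + 175 + 330 + 50 = 1010.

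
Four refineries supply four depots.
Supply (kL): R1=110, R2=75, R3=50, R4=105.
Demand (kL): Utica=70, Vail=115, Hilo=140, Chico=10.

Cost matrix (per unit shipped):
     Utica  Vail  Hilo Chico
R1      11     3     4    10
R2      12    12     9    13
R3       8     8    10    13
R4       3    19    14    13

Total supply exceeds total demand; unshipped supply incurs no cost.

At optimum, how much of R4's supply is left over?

5

An optimal plan:
  R1–Vail: 65 × 3 = 195
  R1–Hilo: 45 × 4 = 180
  R2–Hilo: 75 × 9 = 675
  R3–Vail: 50 × 8 = 400
  R4–Utica: 70 × 3 = 210
  R4–Hilo: 20 × 14 = 280
  R4–Chico: 10 × 13 = 130
Total cost = 2070.
R4 ships 100 of its 105, leaving 5.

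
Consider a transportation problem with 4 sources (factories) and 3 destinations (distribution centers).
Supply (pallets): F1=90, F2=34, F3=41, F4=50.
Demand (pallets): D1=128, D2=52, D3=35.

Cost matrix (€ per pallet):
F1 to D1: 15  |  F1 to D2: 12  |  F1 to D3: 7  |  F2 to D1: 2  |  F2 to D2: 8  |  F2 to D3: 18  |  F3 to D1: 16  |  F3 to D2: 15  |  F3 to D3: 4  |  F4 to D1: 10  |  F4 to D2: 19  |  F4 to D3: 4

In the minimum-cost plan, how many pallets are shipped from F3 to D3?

35

The minimum-cost plan:
  F1–D1: 38 × €15 = €570
  F1–D2: 52 × €12 = €624
  F2–D1: 34 × €2 = €68
  F3–D1: 6 × €16 = €96
  F3–D3: 35 × €4 = €140
  F4–D1: 50 × €10 = €500
Total cost = €1998.
So F3→D3 carries 35 pallets.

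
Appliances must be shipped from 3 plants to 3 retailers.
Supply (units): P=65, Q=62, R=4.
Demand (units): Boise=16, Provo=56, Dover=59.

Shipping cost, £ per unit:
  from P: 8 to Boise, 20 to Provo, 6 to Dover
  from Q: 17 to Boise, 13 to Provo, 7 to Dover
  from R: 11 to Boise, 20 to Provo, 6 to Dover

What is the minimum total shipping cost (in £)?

1216

Optimal allocation:
  P->Boise: 16 × £8 = £128
  P->Dover: 49 × £6 = £294
  Q->Provo: 56 × £13 = £728
  Q->Dover: 6 × £7 = £42
  R->Dover: 4 × £6 = £24
Total = 128 + 294 + 728 + 42 + 24 = £1216.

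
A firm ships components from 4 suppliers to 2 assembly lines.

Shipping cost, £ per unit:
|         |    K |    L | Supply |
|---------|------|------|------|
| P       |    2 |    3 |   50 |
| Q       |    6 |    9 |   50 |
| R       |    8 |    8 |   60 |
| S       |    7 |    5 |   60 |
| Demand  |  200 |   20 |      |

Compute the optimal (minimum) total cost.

1260

A cheapest plan:
  P–K: 50 × £2 = £100
  Q–K: 50 × £6 = £300
  R–K: 60 × £8 = £480
  S–K: 40 × £7 = £280
  S–L: 20 × £5 = £100
Total = 100 + 300 + 480 + 280 + 100 = £1260.
(Supply check: P ships 50; Q ships 50; R ships 60; S ships 60.)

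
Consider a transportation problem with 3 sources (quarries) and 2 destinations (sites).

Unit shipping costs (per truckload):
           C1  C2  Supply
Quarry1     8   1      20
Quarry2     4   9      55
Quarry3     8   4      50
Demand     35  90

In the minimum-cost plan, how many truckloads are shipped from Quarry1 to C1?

The minimum-cost plan:
  Quarry1 to C2: 20 truckloads
  Quarry2 to C1: 35 truckloads
  Quarry2 to C2: 20 truckloads
  Quarry3 to C2: 50 truckloads
Total cost = 540.
The route Quarry1→C1 is not used.

0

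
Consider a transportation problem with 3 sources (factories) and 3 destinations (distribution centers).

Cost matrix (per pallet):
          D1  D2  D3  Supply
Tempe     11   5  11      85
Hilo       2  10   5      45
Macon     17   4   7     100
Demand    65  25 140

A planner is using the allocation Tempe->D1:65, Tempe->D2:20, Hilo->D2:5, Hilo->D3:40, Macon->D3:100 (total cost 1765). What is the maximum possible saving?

Current plan cost = 65·11 + 20·5 + 5·10 + 40·5 + 100·7 = 1765.
Optimal plan:
  Tempe–D1: 20 pallets
  Tempe–D2: 25 pallets
  Tempe–D3: 40 pallets
  Hilo–D1: 45 pallets
  Macon–D3: 100 pallets
Optimal cost = 1575.
Saving = 1765 − 1575 = 190.

190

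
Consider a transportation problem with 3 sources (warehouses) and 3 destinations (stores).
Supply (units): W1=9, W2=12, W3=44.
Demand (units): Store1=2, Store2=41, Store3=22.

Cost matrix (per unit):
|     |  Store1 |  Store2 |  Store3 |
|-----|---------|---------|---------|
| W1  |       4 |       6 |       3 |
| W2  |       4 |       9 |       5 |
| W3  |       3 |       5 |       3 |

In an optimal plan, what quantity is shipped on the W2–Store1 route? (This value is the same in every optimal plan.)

2

The minimum-cost plan:
  W1→Store3: 9 × 3 = 27
  W2→Store1: 2 × 4 = 8
  W2→Store3: 10 × 5 = 50
  W3→Store2: 41 × 5 = 205
  W3→Store3: 3 × 3 = 9
Total cost = 299.
So W2→Store1 carries 2 units.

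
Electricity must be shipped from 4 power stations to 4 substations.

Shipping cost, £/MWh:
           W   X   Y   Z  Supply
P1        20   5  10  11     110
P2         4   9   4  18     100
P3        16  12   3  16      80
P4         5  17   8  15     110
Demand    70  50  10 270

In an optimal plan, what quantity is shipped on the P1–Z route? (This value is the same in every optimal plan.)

90

Solving gives:
  P1->X: 20 × £5 = £100
  P1->Z: 90 × £11 = £990
  P2->W: 70 × £4 = £280
  P2->X: 30 × £9 = £270
  P3->Y: 10 × £3 = £30
  P3->Z: 70 × £16 = £1120
  P4->Z: 110 × £15 = £1650
Total cost = £4440.
So P1→Z carries 90 MWh.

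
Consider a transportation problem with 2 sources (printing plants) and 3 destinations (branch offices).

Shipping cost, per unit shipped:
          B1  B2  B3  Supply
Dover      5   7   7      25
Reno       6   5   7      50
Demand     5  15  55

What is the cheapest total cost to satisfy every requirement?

485

Optimal allocation:
  Dover to B1: 5 × 5 = 25
  Dover to B3: 20 × 7 = 140
  Reno to B2: 15 × 5 = 75
  Reno to B3: 35 × 7 = 245
Total = 25 + 140 + 75 + 245 = 485.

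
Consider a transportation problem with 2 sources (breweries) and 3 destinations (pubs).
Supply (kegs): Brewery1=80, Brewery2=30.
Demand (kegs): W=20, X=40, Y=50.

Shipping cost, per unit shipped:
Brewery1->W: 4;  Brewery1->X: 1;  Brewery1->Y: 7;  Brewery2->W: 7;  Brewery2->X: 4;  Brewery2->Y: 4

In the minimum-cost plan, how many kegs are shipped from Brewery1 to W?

Solving gives:
  Brewery1->W: 20 kegs
  Brewery1->X: 40 kegs
  Brewery1->Y: 20 kegs
  Brewery2->Y: 30 kegs
Total cost = 380.
So Brewery1→W carries 20 kegs.

20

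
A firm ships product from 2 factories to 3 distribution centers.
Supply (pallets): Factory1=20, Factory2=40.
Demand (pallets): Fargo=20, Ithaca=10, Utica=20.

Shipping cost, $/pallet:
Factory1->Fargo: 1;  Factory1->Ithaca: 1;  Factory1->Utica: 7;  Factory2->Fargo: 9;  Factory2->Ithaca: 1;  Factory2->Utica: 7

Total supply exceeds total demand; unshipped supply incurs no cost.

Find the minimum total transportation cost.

170

An optimal shipping plan:
  Factory1 to Fargo: 20 × $1 = $20
  Factory2 to Ithaca: 10 × $1 = $10
  Factory2 to Utica: 20 × $7 = $140
Total = 20 + 10 + 140 = $170.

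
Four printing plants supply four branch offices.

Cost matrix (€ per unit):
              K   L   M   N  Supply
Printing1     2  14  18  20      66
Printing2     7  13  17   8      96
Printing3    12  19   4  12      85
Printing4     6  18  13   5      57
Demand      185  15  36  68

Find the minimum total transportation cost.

1911

An optimal shipping plan:
  Printing1–K: 66 × €2 = €132
  Printing2–K: 81 × €7 = €567
  Printing2–L: 15 × €13 = €195
  Printing3–K: 38 × €12 = €456
  Printing3–M: 36 × €4 = €144
  Printing3–N: 11 × €12 = €132
  Printing4–N: 57 × €5 = €285
Total = 132 + 567 + 195 + 456 + 144 + 132 + 285 = €1911.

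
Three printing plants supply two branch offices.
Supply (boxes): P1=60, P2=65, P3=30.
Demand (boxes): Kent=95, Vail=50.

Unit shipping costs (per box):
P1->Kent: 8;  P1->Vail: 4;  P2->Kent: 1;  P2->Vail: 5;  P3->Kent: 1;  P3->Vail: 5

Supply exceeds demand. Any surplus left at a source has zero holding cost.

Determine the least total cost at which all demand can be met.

295

A cheapest plan:
  P1–Vail: 50 boxes
  P2–Kent: 65 boxes
  P3–Kent: 30 boxes
Total cost = 295.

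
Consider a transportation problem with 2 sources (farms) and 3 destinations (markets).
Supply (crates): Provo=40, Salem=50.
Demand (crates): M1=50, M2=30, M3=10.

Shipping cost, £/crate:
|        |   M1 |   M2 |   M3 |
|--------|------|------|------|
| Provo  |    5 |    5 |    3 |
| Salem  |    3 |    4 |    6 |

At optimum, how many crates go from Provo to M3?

10

The minimum-cost plan:
  Provo→M2: 30 crates
  Provo→M3: 10 crates
  Salem→M1: 50 crates
Total cost = £330.
So Provo→M3 carries 10 crates.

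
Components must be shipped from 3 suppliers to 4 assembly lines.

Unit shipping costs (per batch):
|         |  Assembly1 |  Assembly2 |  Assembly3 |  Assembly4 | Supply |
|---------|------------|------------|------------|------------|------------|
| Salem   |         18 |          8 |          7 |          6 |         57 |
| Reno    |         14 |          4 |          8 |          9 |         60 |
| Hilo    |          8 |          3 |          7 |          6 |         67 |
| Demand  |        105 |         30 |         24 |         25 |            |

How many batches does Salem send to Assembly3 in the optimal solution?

24

The minimum-cost plan:
  Salem→Assembly2: 8 batches
  Salem→Assembly3: 24 batches
  Salem→Assembly4: 25 batches
  Reno→Assembly1: 38 batches
  Reno→Assembly2: 22 batches
  Hilo→Assembly1: 67 batches
Total cost = 1538.
So Salem→Assembly3 carries 24 batches.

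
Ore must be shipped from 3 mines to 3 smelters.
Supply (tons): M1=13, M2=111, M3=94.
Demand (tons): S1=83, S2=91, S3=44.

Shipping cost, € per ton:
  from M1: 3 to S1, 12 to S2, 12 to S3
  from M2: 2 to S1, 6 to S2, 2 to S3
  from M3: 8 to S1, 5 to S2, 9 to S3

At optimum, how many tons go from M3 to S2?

91

Solving gives:
  M1->S1: 13 × €3 = €39
  M2->S1: 67 × €2 = €134
  M2->S3: 44 × €2 = €88
  M3->S1: 3 × €8 = €24
  M3->S2: 91 × €5 = €455
Total cost = €740.
So M3→S2 carries 91 tons.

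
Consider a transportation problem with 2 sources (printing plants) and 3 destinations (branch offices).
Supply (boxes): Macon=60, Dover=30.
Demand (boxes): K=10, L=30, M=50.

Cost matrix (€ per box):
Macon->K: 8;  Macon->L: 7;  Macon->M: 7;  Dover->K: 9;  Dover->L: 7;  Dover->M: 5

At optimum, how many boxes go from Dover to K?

Optimal shipments:
  Macon->K: 10 × €8 = €80
  Macon->L: 30 × €7 = €210
  Macon->M: 20 × €7 = €140
  Dover->M: 30 × €5 = €150
Total cost = €580.
The route Dover→K is not used.

0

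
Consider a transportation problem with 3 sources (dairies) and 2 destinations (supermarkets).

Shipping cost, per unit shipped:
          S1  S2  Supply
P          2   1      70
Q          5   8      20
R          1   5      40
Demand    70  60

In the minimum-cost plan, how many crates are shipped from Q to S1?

20

Optimal shipments:
  P–S1: 10 × 2 = 20
  P–S2: 60 × 1 = 60
  Q–S1: 20 × 5 = 100
  R–S1: 40 × 1 = 40
Total cost = 220.
So Q→S1 carries 20 crates.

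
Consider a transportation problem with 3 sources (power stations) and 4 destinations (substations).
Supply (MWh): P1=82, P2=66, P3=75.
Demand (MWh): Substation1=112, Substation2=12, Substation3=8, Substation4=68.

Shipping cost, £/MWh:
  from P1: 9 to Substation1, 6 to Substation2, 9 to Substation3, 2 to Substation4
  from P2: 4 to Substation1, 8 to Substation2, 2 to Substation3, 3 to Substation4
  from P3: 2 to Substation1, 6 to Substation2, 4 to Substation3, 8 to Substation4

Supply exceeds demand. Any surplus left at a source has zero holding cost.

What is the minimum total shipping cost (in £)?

Optimal allocation:
  P1->Substation2: 12 × £6 = £72
  P1->Substation4: 68 × £2 = £136
  P2->Substation1: 37 × £4 = £148
  P2->Substation3: 8 × £2 = £16
  P3->Substation1: 75 × £2 = £150
Total = 72 + 136 + 148 + 16 + 150 = £522.

522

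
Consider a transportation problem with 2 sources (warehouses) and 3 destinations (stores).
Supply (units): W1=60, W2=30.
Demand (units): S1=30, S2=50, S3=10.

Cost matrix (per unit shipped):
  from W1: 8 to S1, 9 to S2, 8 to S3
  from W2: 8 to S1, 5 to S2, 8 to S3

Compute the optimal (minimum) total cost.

650

An optimal shipping plan:
  W1→S1: 30 × 8 = 240
  W1→S2: 20 × 9 = 180
  W1→S3: 10 × 8 = 80
  W2→S2: 30 × 5 = 150
Total = 240 + 180 + 80 + 150 = 650.
(Supply check: W1 ships 60; W2 ships 30.)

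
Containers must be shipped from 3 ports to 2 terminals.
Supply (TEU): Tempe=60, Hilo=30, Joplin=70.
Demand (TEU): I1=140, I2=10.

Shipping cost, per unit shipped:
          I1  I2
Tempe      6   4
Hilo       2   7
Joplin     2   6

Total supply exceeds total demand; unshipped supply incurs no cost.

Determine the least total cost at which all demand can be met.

480

Optimal allocation:
  Tempe to I1: 40 × 6 = 240
  Tempe to I2: 10 × 4 = 40
  Hilo to I1: 30 × 2 = 60
  Joplin to I1: 70 × 2 = 140
Total = 240 + 40 + 60 + 140 = 480.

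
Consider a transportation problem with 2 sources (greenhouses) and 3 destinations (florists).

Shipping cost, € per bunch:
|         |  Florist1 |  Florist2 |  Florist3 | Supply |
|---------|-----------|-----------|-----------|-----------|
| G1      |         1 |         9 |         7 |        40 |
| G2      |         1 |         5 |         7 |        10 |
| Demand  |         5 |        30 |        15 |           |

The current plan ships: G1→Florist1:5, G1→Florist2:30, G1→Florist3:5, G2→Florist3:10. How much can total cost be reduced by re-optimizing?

Current plan cost = 5·1 + 30·9 + 5·7 + 10·7 = €380.
Optimal plan:
  G1->Florist1: 5 × €1 = €5
  G1->Florist2: 20 × €9 = €180
  G1->Florist3: 15 × €7 = €105
  G2->Florist2: 10 × €5 = €50
Optimal cost = €340.
Saving = 380 − 340 = €40.

40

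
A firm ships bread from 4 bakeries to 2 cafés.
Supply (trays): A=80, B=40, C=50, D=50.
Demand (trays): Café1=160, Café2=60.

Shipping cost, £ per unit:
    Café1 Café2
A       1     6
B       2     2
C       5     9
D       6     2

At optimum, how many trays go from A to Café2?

0

The minimum-cost plan:
  A–Café1: 80 × £1 = £80
  B–Café1: 30 × £2 = £60
  B–Café2: 10 × £2 = £20
  C–Café1: 50 × £5 = £250
  D–Café2: 50 × £2 = £100
Total cost = £510.
The route A→Café2 is not used.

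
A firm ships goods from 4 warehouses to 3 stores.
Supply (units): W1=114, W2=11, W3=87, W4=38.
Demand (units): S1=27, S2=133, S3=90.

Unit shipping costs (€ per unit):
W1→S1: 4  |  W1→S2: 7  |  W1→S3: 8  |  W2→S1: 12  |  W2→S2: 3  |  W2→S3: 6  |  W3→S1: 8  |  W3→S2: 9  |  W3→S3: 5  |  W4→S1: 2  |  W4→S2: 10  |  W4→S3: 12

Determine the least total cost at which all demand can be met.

Optimal allocation:
  W1–S2: 111 × €7 = €777
  W1–S3: 3 × €8 = €24
  W2–S2: 11 × €3 = €33
  W3–S3: 87 × €5 = €435
  W4–S1: 27 × €2 = €54
  W4–S2: 11 × €10 = €110
Total = 777 + 24 + 33 + 435 + 54 + 110 = €1433.
(Supply check: W1 ships 114; W2 ships 11; W3 ships 87; W4 ships 38.)

1433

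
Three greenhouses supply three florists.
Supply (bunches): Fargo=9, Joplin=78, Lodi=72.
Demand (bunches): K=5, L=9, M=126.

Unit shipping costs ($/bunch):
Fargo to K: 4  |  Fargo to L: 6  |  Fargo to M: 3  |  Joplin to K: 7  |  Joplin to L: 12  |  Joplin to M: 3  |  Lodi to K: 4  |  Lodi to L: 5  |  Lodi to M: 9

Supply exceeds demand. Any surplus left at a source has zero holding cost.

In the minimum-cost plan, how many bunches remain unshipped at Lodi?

19

Minimum-cost shipments:
  Fargo to M: 9 × $3 = $27
  Joplin to M: 78 × $3 = $234
  Lodi to K: 5 × $4 = $20
  Lodi to L: 9 × $5 = $45
  Lodi to M: 39 × $9 = $351
Total cost = $677.
Lodi ships 53 of its 72, leaving 19.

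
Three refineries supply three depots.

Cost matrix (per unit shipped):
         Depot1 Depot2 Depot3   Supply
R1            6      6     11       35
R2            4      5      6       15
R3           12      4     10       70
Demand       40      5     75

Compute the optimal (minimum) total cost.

An optimal shipping plan:
  R1–Depot1: 35 × 6 = 210
  R2–Depot1: 5 × 4 = 20
  R2–Depot3: 10 × 6 = 60
  R3–Depot2: 5 × 4 = 20
  R3–Depot3: 65 × 10 = 650
Total = 210 + 20 + 60 + 20 + 650 = 960.
(Supply check: R1 ships 35; R2 ships 15; R3 ships 70.)

960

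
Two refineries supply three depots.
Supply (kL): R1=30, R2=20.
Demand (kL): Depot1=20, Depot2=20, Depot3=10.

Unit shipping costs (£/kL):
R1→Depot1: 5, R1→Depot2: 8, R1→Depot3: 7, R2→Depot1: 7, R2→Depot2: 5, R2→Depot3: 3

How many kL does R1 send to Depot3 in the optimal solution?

The minimum-cost plan:
  R1→Depot1: 20 × £5 = £100
  R1→Depot2: 10 × £8 = £80
  R2→Depot2: 10 × £5 = £50
  R2→Depot3: 10 × £3 = £30
Total cost = £260.
The route R1→Depot3 is not used.

0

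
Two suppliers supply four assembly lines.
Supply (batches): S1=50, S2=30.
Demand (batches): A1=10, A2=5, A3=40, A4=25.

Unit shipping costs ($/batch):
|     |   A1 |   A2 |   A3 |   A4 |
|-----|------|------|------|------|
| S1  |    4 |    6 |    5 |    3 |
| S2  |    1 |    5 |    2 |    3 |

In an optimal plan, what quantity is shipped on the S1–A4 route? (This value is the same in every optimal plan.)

Solving gives:
  S1–A1: 10 × $4 = $40
  S1–A2: 5 × $6 = $30
  S1–A3: 10 × $5 = $50
  S1–A4: 25 × $3 = $75
  S2–A3: 30 × $2 = $60
Total cost = $255.
So S1→A4 carries 25 batches.

25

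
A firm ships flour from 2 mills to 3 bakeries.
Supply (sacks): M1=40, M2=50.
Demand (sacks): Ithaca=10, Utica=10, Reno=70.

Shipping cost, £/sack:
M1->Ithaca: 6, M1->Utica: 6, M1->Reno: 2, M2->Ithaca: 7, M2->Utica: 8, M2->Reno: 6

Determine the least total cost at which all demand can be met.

410

One minimum-cost allocation:
  M1–Reno: 40 × £2 = £80
  M2–Ithaca: 10 × £7 = £70
  M2–Utica: 10 × £8 = £80
  M2–Reno: 30 × £6 = £180
Total = 80 + 70 + 80 + 180 = £410.
(Supply check: M1 ships 40; M2 ships 50.)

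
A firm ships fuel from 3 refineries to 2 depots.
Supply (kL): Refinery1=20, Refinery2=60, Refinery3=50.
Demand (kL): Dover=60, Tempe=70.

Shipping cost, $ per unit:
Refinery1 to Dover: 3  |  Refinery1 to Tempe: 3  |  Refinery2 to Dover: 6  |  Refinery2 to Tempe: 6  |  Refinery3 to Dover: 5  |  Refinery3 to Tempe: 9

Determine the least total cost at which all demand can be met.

670

An optimal shipping plan:
  Refinery1→Dover: 10 × $3 = $30
  Refinery1→Tempe: 10 × $3 = $30
  Refinery2→Tempe: 60 × $6 = $360
  Refinery3→Dover: 50 × $5 = $250
Total = 30 + 30 + 360 + 250 = $670.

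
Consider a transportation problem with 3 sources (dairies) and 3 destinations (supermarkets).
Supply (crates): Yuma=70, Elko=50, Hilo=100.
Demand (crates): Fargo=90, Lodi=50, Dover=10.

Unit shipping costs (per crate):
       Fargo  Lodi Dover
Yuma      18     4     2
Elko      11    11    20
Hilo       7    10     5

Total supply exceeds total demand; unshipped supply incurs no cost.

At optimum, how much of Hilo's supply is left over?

10

Minimum-cost shipments:
  Yuma–Lodi: 50 × 4 = 200
  Yuma–Dover: 10 × 2 = 20
  Hilo–Fargo: 90 × 7 = 630
Total cost = 850.
Hilo ships 90 of its 100, leaving 10.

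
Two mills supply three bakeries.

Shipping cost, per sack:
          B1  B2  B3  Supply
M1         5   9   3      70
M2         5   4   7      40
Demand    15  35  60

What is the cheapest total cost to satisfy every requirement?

395

Optimal allocation:
  M1 to B1: 10 sacks
  M1 to B3: 60 sacks
  M2 to B1: 5 sacks
  M2 to B2: 35 sacks
Total cost = 395.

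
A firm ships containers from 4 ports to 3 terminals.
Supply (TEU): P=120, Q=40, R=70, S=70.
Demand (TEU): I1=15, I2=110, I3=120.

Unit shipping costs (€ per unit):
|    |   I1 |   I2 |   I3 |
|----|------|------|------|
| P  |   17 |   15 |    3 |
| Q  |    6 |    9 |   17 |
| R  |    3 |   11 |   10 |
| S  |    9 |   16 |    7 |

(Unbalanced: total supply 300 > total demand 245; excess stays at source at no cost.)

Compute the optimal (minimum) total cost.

1610

An optimal shipping plan:
  P->I3: 120 TEU
  Q->I2: 40 TEU
  R->I1: 15 TEU
  R->I2: 55 TEU
  S->I2: 15 TEU
Total cost = €1610.
(Supply check: P ships 120; Q ships 40; R ships 70; S ships 15.)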